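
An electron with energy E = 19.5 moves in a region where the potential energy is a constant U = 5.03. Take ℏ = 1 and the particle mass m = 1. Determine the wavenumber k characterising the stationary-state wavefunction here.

With E > U the solution is oscillatory, ψ ∝ e^{±ikx} with k = √(2m(E − U))/ℏ.
k = √(2 × 1 × 14.47) = 5.380.

k = 5.38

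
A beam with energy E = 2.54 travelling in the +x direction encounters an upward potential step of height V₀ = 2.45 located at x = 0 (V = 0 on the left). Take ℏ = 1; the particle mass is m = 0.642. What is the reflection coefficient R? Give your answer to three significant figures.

R = 0.467

The wavenumbers are k₁ = √(2mE)/ℏ = 1.806 on the left and k₂ = √(2m(E − V₀))/ℏ = 0.3399 on the right.
Continuity of ψ and ψ′ at the step yields the reflection amplitude r = (k₁ − k₂)/(k₁ + k₂) = 0.6832; thus R = |r|² = 0.4667, T = 0.5333.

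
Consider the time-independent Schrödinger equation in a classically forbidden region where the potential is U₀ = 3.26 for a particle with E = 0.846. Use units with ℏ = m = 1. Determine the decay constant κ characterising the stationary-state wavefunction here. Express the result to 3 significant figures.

Since E < U₀ the TISE in this region is ψ'' = κ²ψ with κ = √(2m(U₀ − E))/ℏ.
κ = √(2 × 1 × 2.414) = 2.197.

κ = 2.20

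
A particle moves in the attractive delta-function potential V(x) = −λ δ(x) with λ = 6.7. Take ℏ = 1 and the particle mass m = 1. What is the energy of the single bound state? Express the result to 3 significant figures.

For x ≠ 0 the bound state is ψ ∝ e^{−κ|x|}; integrating the TISE across the delta gives the cusp condition 2κ = 2mλ/ℏ², so κ = 6.700.
Then E = −ℏ²κ²/(2m) = −mλ²/(2ℏ²) = -22.45.

E = -22.4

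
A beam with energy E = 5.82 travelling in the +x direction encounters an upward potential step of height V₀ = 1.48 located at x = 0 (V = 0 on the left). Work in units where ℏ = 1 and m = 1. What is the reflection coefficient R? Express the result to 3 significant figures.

The wavenumbers are k₁ = √(2mE)/ℏ = 3.412 on the left and k₂ = √(2m(E − V₀))/ℏ = 2.946 on the right.
Continuity of ψ and ψ′ at the step yields the reflection amplitude r = (k₁ − k₂)/(k₁ + k₂) = 0.07323; thus R = |r|² = 0.005362, T = 0.9946.

R = 0.00536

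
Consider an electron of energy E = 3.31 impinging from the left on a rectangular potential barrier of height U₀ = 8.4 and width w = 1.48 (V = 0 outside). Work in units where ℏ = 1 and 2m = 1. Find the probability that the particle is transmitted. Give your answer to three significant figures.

T = 0.00480

Since E < U₀ the interior solution is evanescent with decay constant κ = √(2m(U₀ − E))/ℏ = 2.256.
κw = 3.339, sinh(κw) = 14.08.
The exact tunnelling result is T⁻¹ = 1 + U₀² sinh²(κw) / [4E(U₀ − E)] = 208.5, so T = 0.00480.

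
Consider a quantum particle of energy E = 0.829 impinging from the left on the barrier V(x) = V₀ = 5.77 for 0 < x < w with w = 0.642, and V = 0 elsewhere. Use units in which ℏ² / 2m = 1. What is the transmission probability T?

Since E < V₀ the interior solution is evanescent with decay constant κ = √(2m(V₀ − E))/ℏ = 2.223.
κw = 1.427, sinh(κw) = 1.963.
Matching ψ, ψ′ at both faces gives T = [1 + V₀² sinh²(κw) / (4E(V₀ − E))]⁻¹ = 1/8.832 = 0.113.

T = 0.113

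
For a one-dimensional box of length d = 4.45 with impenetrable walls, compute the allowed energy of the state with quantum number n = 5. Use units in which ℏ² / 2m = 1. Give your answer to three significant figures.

E = 12.5

The infinite-well eigenfunctions ψ_n = √(2/d) sin(nπx/d) vanish at both walls, giving E_n = n²π²ℏ²/(2md²).
E_5 = 5² × π² / (2 × 0.5 × 4.45²) = 12.46.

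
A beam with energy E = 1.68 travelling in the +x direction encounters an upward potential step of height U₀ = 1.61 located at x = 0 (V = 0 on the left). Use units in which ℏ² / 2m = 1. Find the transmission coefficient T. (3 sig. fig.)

On each side the TISE gives plane waves with k = √(2m(E − V))/ℏ: k₁ = √(2·½·1.68) = 1.296, k₂ = √(2·½·0.07) = 0.2646.
Matching ψ and ψ′ at x = 0 gives r = (k₁ − k₂)/(k₁ + k₂), so R = r² = 0.4369 and T = 1 − R = 0.5631.

T = 0.563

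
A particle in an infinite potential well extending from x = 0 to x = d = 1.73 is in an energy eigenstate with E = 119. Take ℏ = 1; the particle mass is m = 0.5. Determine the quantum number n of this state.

For an infinite well E_n = n²π²ℏ²/(2md²), so n = (d/πℏ)√(2mE).
n = (1.73/π) × √(2 × 0.5 × 119) = 6.007 → n = 6.

n = 6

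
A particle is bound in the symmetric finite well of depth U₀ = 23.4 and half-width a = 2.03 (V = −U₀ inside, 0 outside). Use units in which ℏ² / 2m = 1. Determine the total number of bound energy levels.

N = 7

The dimensionless depth is z₀ = a√(2mU₀)/ℏ = 2.03 × √(23.40) = 9.820.
A new bound state (alternating even/odd) appears each time z₀ passes a multiple of π/2, so N = ⌊2z₀/π⌋ + 1 = ⌊6.251⌋ + 1 = 7.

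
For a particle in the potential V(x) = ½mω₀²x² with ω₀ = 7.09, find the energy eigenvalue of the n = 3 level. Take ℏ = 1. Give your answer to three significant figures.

The oscillator eigenvalues are E_n = ℏω₀(n + ½), so E_3 = 7.09 × 3.5 = 24.82.

E = 24.8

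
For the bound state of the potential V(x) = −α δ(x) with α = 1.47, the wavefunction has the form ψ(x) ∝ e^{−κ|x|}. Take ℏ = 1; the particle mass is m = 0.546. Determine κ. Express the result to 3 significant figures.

Integrate −(ℏ²/2m)ψ'' − αδ(x)ψ = Eψ from −ε to +ε: the ψ'' term gives ψ'(0⁺) − ψ'(0⁻) and the δ term gives −(2mα/ℏ²)ψ(0).
With ψ ∝ e^{−κ|x|} this yields −2κ = −2mα/ℏ², so κ = mα/ℏ² = 0.8026.

κ = 0.803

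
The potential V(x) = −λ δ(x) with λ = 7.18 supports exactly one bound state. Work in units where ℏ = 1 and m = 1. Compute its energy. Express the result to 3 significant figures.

The bound state is ψ(x) = √κ e^{−κ|x|}. The derivative jump ψ'(0⁺) − ψ'(0⁻) = −(2mλ/ℏ²)ψ(0) fixes κ = mλ/ℏ² = 7.180.
Then E = −ℏ²κ²/(2m) = −mλ²/(2ℏ²) = -25.78.

E = -25.8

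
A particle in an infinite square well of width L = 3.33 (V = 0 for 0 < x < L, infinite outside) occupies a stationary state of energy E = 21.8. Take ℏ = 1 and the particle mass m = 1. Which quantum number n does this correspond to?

n = 7

For an infinite well E_n = n²π²ℏ²/(2mL²), so n = (L/πℏ)√(2mE).
n = (3.33/π) × √(2 × 1 × 21.8) = 6.999 → n = 7.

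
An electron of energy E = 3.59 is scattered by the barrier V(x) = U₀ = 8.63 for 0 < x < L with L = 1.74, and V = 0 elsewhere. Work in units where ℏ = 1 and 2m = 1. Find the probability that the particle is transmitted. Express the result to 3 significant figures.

T = 0.00157

Since E < U₀ the interior solution is evanescent with decay constant κ = √(2m(U₀ − E))/ℏ = 2.245.
κL = 3.906, sinh(κL) = 24.85.
Matching ψ, ψ′ at both faces gives T = [1 + U₀² sinh²(κL) / (4E(U₀ − E))]⁻¹ = 1/636.3 = 0.00157.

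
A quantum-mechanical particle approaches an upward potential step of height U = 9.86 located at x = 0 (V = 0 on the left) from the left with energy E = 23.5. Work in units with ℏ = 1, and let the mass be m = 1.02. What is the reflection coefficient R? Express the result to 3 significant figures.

R = 0.0183

On each side the TISE gives plane waves with k = √(2m(E − V))/ℏ: k₁ = √(2·1.02·23.5) = 6.924, k₂ = √(2·1.02·13.64) = 5.275.
Matching ψ and ψ′ at x = 0 gives r = (k₁ − k₂)/(k₁ + k₂), so R = r² = 0.01827 and T = 1 − R = 0.9817.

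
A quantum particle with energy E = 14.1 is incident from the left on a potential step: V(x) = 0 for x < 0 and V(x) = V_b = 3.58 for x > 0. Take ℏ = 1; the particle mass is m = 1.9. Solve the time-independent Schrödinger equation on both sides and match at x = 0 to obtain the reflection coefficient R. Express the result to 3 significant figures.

The wavenumbers are k₁ = √(2mE)/ℏ = 7.320 on the left and k₂ = √(2m(E − V_b))/ℏ = 6.323 on the right.
Matching ψ and ψ′ at x = 0 gives r = (k₁ − k₂)/(k₁ + k₂), so R = r² = 0.005343 and T = 1 − R = 0.9947.

R = 0.00534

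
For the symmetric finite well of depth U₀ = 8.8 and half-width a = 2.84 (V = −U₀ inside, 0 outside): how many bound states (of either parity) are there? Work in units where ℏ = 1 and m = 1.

The dimensionless depth is z₀ = a√(2mU₀)/ℏ = 2.84 × √(17.60) = 11.91.
The even/odd transcendental equations gain one root per π/2 in z₀, giving N = 1 + ⌊2z₀/π⌋ = 1 + ⌊7.585⌋ = 8.

N = 8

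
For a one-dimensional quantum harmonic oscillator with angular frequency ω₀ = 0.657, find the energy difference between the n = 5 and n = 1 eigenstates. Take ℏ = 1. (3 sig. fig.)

ΔE = 2.63

E_n = ℏω₀(n + ½), so ΔE = (5 − 1) ℏω₀ = 4 × 0.657 = 2.628.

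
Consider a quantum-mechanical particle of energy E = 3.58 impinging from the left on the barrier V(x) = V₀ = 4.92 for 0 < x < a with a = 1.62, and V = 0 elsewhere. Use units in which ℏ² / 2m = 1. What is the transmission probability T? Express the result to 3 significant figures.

T = 0.0725

Since E < V₀ the interior solution is evanescent with decay constant κ = √(2m(V₀ − E))/ℏ = 1.158.
κa = 1.875, sinh(κa) = 3.185.
Matching ψ, ψ′ at both faces gives T = [1 + V₀² sinh²(κa) / (4E(V₀ − E))]⁻¹ = 1/13.79 = 0.0725.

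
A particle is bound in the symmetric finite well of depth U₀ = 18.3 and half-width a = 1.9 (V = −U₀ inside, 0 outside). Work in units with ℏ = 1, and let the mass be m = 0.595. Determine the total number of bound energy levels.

N = 6

The dimensionless depth is z₀ = a√(2mU₀)/ℏ = 1.9 × √(21.78) = 8.867.
The even/odd transcendental equations gain one root per π/2 in z₀, giving N = 1 + ⌊2z₀/π⌋ = 1 + ⌊5.645⌋ = 6.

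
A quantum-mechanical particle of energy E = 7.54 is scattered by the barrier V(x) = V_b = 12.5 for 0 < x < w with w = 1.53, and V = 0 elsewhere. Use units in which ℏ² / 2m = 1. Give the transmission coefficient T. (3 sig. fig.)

T = 0.00419

E < V_b: inside the barrier ψ ∝ e^{±κx} with κ = √(2m(V_b − E))/ℏ = 2.227.
κw = 3.407, sinh(κw) = 15.08.
The exact tunnelling result is T⁻¹ = 1 + V_b² sinh²(κw) / [4E(V_b − E)] = 238.5, so T = 0.00419.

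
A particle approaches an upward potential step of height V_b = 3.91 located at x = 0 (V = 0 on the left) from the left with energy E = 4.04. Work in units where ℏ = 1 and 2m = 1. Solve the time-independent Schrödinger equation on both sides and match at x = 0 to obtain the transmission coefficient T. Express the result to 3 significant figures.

On each side the TISE gives plane waves with k = √(2m(E − V))/ℏ: k₁ = √(2·½·4.04) = 2.010, k₂ = √(2·½·0.13) = 0.3606.
Matching ψ and ψ′ at x = 0 gives r = (k₁ − k₂)/(k₁ + k₂), so R = r² = 0.4841 and T = 1 − R = 0.5159.

T = 0.516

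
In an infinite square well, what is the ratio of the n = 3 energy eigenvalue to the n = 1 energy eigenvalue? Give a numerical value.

E_n = n²π²ℏ²/(2mL²) so the ratio is n₂²/n₁² = 9/1 = 9.

9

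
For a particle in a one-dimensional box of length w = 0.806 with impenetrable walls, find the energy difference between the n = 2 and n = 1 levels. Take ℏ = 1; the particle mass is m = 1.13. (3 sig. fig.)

ΔE = 20.2

E_n = n²π²ℏ²/(2mw²), so ΔE = (2² − 1²) π²ℏ²/(2mw²).
ΔE = 3 × π² / (2 × 1.13 × 0.806²) = 20.17.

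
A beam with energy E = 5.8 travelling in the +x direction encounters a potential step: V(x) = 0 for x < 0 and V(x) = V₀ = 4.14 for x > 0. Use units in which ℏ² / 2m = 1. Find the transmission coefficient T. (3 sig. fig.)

The wavenumbers are k₁ = √(2mE)/ℏ = 2.408 on the left and k₂ = √(2m(E − V₀))/ℏ = 1.288 on the right.
Matching ψ and ψ′ at x = 0 gives r = (k₁ − k₂)/(k₁ + k₂), so R = r² = 0.09178 and T = 1 − R = 0.9082.

T = 0.908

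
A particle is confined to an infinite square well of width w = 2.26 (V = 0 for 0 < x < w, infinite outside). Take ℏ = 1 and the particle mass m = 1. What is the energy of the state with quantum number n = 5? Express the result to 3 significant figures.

The infinite-well eigenfunctions ψ_n = √(2/w) sin(nπx/w) vanish at both walls, giving E_n = n²π²ℏ²/(2mw²).
E_5 = 5² × π² / (2 × 1 × 2.26²) = 24.15.

E = 24.2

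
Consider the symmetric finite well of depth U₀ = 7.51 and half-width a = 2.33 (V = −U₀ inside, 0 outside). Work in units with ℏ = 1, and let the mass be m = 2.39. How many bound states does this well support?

N = 9

Define the well-strength parameter z₀ = (a/ℏ)√(2mU₀) = 2.33 × √(2·2.39·7.51) = 13.96.
A new bound state (alternating even/odd) appears each time z₀ passes a multiple of π/2, so N = ⌊2z₀/π⌋ + 1 = ⌊8.887⌋ + 1 = 9.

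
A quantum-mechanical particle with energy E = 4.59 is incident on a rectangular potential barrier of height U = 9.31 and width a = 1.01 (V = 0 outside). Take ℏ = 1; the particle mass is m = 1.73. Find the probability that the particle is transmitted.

Since E < U the interior solution is evanescent with decay constant κ = √(2m(U − E))/ℏ = 4.041.
κa = 4.082, sinh(κa) = 29.61.
Matching ψ, ψ′ at both faces gives T = [1 + U² sinh²(κa) / (4E(U − E))]⁻¹ = 1/878.0 = 0.00114.

T = 0.00114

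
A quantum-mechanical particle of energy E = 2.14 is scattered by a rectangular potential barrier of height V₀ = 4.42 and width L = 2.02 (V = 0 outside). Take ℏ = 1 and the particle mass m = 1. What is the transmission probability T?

E < V₀: inside the barrier ψ ∝ e^{±κx} with κ = √(2m(V₀ − E))/ℏ = 2.135.
κL = 4.314, sinh(κL) = 37.35.
Matching ψ, ψ′ at both faces gives T = [1 + V₀² sinh²(κL) / (4E(V₀ − E))]⁻¹ = 1/1397 = 0.000716.

T = 0.000716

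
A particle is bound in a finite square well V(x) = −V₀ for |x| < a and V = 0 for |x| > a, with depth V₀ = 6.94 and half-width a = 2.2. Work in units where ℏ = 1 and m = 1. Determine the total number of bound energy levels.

N = 6

The dimensionless depth is z₀ = a√(2mV₀)/ℏ = 2.2 × √(13.88) = 8.196.
The even/odd transcendental equations gain one root per π/2 in z₀, giving N = 1 + ⌊2z₀/π⌋ = 1 + ⌊5.218⌋ = 6.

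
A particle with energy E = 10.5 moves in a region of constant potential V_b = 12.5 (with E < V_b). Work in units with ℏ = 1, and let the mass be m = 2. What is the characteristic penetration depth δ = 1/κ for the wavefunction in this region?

Since E < V_b the TISE in this region is ψ'' = κ²ψ with κ = √(2m(V_b − E))/ℏ.
κ = √(2 × 2 × 2) = 2.828. The penetration depth is δ = 1/κ = 0.354.

δ = 0.354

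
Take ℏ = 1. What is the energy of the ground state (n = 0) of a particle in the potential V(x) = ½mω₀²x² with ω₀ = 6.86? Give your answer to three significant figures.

The oscillator eigenvalues are E_n = ℏω₀(n + ½), so E_0 = 6.86 × 0.5 = 3.430.

E = 3.43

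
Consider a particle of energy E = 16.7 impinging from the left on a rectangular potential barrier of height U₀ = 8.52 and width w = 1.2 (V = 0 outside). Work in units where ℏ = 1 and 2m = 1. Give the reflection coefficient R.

R = 0.0108

E > U₀: inside the barrier k₂ = √(2m(E − U₀))/ℏ = 2.860, k₂w = 3.432.
Matching at both interfaces gives T⁻¹ = 1 + U₀² sin²(k₂w) / [4E(E − U₀)] = 1.011, hence T = 0.989.
R = 1 − T = 0.0108.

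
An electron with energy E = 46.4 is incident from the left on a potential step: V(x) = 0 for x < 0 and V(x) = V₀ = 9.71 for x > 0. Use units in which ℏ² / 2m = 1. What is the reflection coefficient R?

R = 0.00344

On each side the TISE gives plane waves with k = √(2m(E − V))/ℏ: k₁ = √(2·½·46.4) = 6.812, k₂ = √(2·½·36.69) = 6.057.
Continuity of ψ and ψ′ at the step yields the reflection amplitude r = (k₁ − k₂)/(k₁ + k₂) = 0.05863; thus R = |r|² = 0.003438, T = 0.9966.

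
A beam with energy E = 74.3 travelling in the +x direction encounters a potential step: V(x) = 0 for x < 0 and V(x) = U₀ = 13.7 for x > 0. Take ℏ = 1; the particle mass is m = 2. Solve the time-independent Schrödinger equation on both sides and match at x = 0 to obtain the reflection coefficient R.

On each side the TISE gives plane waves with k = √(2m(E − V))/ℏ: k₁ = √(2·2·74.3) = 17.24, k₂ = √(2·2·60.6) = 15.57.
Continuity of ψ and ψ′ at the step yields the reflection amplitude r = (k₁ − k₂)/(k₁ + k₂) = 0.05091; thus R = |r|² = 0.002592, T = 0.9974.

R = 0.00259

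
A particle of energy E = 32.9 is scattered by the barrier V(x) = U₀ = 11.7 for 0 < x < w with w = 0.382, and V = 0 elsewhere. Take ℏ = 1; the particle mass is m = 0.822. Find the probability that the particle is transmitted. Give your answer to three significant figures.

Above the barrier the interior wavenumber is k₂ = √(2m(E − U₀))/ℏ = 5.904, giving phase k₂w = 2.255.
T = [1 + U₀² sin²(k₂w) / (4E(E − U₀))]⁻¹ = 1/1.029 = 0.971.

T = 0.971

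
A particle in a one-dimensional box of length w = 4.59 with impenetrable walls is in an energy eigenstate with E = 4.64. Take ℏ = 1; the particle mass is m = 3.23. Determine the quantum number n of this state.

For an infinite well E_n = n²π²ℏ²/(2mw²), so n = (w/πℏ)√(2mE).
n = (4.59/π) × √(2 × 3.23 × 4.64) = 7.999 → n = 8.

n = 8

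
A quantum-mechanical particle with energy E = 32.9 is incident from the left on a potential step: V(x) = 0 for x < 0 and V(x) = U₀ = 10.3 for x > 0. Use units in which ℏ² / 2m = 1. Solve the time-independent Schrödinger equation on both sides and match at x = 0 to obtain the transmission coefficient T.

On each side the TISE gives plane waves with k = √(2m(E − V))/ℏ: k₁ = √(2·½·32.9) = 5.736, k₂ = √(2·½·22.6) = 4.754.
Matching ψ and ψ′ at x = 0 gives r = (k₁ − k₂)/(k₁ + k₂), so R = r² = 0.008762 and T = 1 − R = 0.9912.

T = 0.991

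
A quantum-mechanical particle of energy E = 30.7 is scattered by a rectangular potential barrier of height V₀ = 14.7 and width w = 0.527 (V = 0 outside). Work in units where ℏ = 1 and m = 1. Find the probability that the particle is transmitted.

T = 0.997

Above the barrier the interior wavenumber is k₂ = √(2m(E − V₀))/ℏ = 5.657, giving phase k₂w = 2.981.
T = [1 + V₀² sin²(k₂w) / (4E(E − V₀))]⁻¹ = 1/1.003 = 0.997.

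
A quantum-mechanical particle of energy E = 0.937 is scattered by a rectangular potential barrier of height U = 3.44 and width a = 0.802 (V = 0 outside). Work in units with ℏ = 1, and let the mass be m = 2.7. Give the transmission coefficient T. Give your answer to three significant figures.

T = 0.00868

E < U: inside the barrier ψ ∝ e^{±κx} with κ = √(2m(U − E))/ℏ = 3.676.
κa = 2.949, sinh(κa) = 9.512.
The exact tunnelling result is T⁻¹ = 1 + U² sinh²(κa) / [4E(U − E)] = 115.1, so T = 0.00868.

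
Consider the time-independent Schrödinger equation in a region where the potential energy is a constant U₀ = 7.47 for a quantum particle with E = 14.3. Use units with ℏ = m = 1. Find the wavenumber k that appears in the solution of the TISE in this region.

With E > U₀ the solution is oscillatory, ψ ∝ e^{±ikx} with k = √(2m(E − U₀))/ℏ.
k = √(2 × 1 × 6.83) = 3.696.

k = 3.70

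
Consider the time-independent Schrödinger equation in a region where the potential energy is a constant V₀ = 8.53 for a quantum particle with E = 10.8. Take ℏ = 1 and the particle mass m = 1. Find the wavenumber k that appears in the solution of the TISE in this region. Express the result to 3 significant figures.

k = 2.13

With E > V₀ the solution is oscillatory, ψ ∝ e^{±ikx} with k = √(2m(E − V₀))/ℏ.
k = √(2 × 1 × 2.27) = 2.131.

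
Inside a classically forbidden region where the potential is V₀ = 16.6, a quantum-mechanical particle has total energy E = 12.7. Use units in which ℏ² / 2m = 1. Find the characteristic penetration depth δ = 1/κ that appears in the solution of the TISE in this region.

Since E < V₀ the TISE in this region is ψ'' = κ²ψ with κ = √(2m(V₀ − E))/ℏ.
κ = √(2 × 0.5 × 3.9) = 1.975. The penetration depth is δ = 1/κ = 0.506.

δ = 0.506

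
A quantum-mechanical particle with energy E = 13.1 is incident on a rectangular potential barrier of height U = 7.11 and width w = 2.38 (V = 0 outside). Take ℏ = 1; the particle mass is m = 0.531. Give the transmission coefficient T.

T = 0.988

E > U: inside the barrier k₂ = √(2m(E − U))/ℏ = 2.522, k₂w = 6.003.
Matching at both interfaces gives T⁻¹ = 1 + U² sin²(k₂w) / [4E(E − U)] = 1.012, hence T = 0.988.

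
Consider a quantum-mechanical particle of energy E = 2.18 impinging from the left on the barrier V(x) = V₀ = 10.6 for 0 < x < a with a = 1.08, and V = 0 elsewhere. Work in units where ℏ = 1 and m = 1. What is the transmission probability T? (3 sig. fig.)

T = 0.000370

Since E < V₀ the interior solution is evanescent with decay constant κ = √(2m(V₀ − E))/ℏ = 4.104.
κa = 4.432, sinh(κa) = 42.04.
The exact tunnelling result is T⁻¹ = 1 + V₀² sinh²(κa) / [4E(V₀ − E)] = 2706, so T = 0.000370.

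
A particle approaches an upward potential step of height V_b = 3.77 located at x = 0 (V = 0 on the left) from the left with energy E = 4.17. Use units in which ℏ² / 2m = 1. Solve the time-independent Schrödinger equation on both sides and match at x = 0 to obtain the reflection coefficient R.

On each side the TISE gives plane waves with k = √(2m(E − V))/ℏ: k₁ = √(2·½·4.17) = 2.042, k₂ = √(2·½·0.4) = 0.6325.
Matching ψ and ψ′ at x = 0 gives r = (k₁ − k₂)/(k₁ + k₂), so R = r² = 0.2778 and T = 1 − R = 0.7222.

R = 0.278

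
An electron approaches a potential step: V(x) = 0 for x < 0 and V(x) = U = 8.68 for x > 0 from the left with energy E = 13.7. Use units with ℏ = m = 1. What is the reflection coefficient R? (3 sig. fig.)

The wavenumbers are k₁ = √(2mE)/ℏ = 5.235 on the left and k₂ = √(2m(E − U))/ℏ = 3.169 on the right.
Continuity of ψ and ψ′ at the step yields the reflection amplitude r = (k₁ − k₂)/(k₁ + k₂) = 0.2459; thus R = |r|² = 0.06044, T = 0.9396.

R = 0.0604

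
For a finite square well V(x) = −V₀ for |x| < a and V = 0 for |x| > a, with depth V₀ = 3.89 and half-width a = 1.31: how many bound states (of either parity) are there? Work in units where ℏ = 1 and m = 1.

Define the well-strength parameter z₀ = (a/ℏ)√(2mV₀) = 1.31 × √(2·1·3.89) = 3.654.
The even/odd transcendental equations gain one root per π/2 in z₀, giving N = 1 + ⌊2z₀/π⌋ = 1 + ⌊2.326⌋ = 3.

N = 3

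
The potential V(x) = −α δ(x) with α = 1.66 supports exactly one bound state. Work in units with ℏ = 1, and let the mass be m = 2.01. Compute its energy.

For x ≠ 0 the bound state is ψ ∝ e^{−κ|x|}; integrating the TISE across the delta gives the cusp condition 2κ = 2mα/ℏ², so κ = 3.337.
Then E = −ℏ²κ²/(2m) = −mα²/(2ℏ²) = -2.769.

E = -2.77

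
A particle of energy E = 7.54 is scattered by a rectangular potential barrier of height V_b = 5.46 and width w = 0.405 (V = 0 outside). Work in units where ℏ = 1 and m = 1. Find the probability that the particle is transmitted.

E > V_b: inside the barrier k₂ = √(2m(E − V_b))/ℏ = 2.040, k₂w = 0.8260.
T = [1 + V_b² sin²(k₂w) / (4E(E − V_b))]⁻¹ = 1/1.257 = 0.796.

T = 0.796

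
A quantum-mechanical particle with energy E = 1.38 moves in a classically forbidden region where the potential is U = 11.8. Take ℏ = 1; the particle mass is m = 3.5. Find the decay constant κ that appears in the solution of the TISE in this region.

Since E < U the TISE in this region is ψ'' = κ²ψ with κ = √(2m(U − E))/ℏ.
κ = √(2 × 3.5 × 10.42) = 8.540.

κ = 8.54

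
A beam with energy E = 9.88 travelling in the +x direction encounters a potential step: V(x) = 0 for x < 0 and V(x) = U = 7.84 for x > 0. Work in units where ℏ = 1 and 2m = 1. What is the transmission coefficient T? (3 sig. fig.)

On each side the TISE gives plane waves with k = √(2m(E − V))/ℏ: k₁ = √(2·½·9.88) = 3.143, k₂ = √(2·½·2.04) = 1.428.
Continuity of ψ and ψ′ at the step yields the reflection amplitude r = (k₁ − k₂)/(k₁ + k₂) = 0.3751; thus R = |r|² = 0.1407, T = 0.8593.

T = 0.859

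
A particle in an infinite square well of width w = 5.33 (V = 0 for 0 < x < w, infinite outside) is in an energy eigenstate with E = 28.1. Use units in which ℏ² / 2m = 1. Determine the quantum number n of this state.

n = 9

From E_n = n²π²ℏ²/(2mw²) invert to n = √(2mw²E)/(πℏ).
n = (5.33/π) × √(2 × 0.5 × 28.1) = 8.994 → n = 9.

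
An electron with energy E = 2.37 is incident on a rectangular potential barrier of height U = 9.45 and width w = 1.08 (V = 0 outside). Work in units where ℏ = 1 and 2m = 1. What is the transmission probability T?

T = 0.00956

E < U: inside the barrier ψ ∝ e^{±κx} with κ = √(2m(U − E))/ℏ = 2.661.
κw = 2.874, sinh(κw) = 8.823.
The exact tunnelling result is T⁻¹ = 1 + U² sinh²(κw) / [4E(U − E)] = 104.6, so T = 0.00956.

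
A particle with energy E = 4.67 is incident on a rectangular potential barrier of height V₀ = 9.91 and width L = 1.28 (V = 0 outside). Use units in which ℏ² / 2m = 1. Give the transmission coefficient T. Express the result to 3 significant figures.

T = 0.0113

Since E < V₀ the interior solution is evanescent with decay constant κ = √(2m(V₀ − E))/ℏ = 2.289.
κL = 2.930, sinh(κL) = 9.338.
The exact tunnelling result is T⁻¹ = 1 + V₀² sinh²(κL) / [4E(V₀ − E)] = 88.48, so T = 0.0113.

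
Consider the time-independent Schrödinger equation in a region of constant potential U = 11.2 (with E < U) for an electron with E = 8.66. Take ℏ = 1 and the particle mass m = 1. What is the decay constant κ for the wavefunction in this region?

κ = 2.25

Since E < U the TISE in this region is ψ'' = κ²ψ with κ = √(2m(U − E))/ℏ.
κ = √(2 × 1 × 2.54) = 2.254.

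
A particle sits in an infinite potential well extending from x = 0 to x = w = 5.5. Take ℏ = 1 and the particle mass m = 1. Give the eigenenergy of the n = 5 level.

E = 4.08

The infinite-well eigenfunctions ψ_n = √(2/w) sin(nπx/w) vanish at both walls, giving E_n = n²π²ℏ²/(2mw²).
E_5 = 5² × π² / (2 × 1 × 5.5²) = 4.078.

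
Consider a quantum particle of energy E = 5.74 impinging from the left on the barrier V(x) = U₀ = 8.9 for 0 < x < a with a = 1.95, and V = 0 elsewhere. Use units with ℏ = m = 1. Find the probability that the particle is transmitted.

T = 0.000202

Since E < U₀ the interior solution is evanescent with decay constant κ = √(2m(U₀ − E))/ℏ = 2.514.
κa = 4.902, sinh(κa) = 67.29.
The exact tunnelling result is T⁻¹ = 1 + U₀² sinh²(κa) / [4E(U₀ − E)] = 4944, so T = 0.000202.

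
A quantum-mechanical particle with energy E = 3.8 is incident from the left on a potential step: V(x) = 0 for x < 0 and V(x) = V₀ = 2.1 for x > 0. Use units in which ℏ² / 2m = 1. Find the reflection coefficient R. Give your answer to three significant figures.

On each side the TISE gives plane waves with k = √(2m(E − V))/ℏ: k₁ = √(2·½·3.8) = 1.949, k₂ = √(2·½·1.7) = 1.304.
Matching ψ and ψ′ at x = 0 gives r = (k₁ − k₂)/(k₁ + k₂), so R = r² = 0.03937 and T = 1 − R = 0.9606.

R = 0.0394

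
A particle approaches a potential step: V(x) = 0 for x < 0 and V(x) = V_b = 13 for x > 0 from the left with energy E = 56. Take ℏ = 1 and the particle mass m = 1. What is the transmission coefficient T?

T = 0.996

On each side the TISE gives plane waves with k = √(2m(E − V))/ℏ: k₁ = √(2·1·56) = 10.58, k₂ = √(2·1·43) = 9.274.
Matching ψ and ψ′ at x = 0 gives r = (k₁ − k₂)/(k₁ + k₂), so R = r² = 0.004348 and T = 1 − R = 0.9957.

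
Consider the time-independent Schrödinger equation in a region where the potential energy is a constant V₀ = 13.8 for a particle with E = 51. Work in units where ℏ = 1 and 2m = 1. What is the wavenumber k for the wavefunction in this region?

With E > V₀ the solution is oscillatory, ψ ∝ e^{±ikx} with k = √(2m(E − V₀))/ℏ.
k = √(2 × 0.5 × 37.2) = 6.099.

k = 6.10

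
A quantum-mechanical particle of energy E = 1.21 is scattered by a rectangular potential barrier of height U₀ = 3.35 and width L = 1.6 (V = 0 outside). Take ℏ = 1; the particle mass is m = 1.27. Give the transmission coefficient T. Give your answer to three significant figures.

T = 0.00212

E < U₀: inside the barrier ψ ∝ e^{±κx} with κ = √(2m(U₀ − E))/ℏ = 2.331.
κL = 3.730, sinh(κL) = 20.83.
The exact tunnelling result is T⁻¹ = 1 + U₀² sinh²(κL) / [4E(U₀ − E)] = 471.3, so T = 0.00212.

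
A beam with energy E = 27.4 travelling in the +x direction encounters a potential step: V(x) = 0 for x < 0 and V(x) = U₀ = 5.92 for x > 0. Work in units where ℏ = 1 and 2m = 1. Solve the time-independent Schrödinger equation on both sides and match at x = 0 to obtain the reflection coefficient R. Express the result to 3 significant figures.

R = 0.00369

On each side the TISE gives plane waves with k = √(2m(E − V))/ℏ: k₁ = √(2·½·27.4) = 5.235, k₂ = √(2·½·21.48) = 4.635.
Continuity of ψ and ψ′ at the step yields the reflection amplitude r = (k₁ − k₂)/(k₁ + k₂) = 0.06078; thus R = |r|² = 0.003694, T = 0.9963.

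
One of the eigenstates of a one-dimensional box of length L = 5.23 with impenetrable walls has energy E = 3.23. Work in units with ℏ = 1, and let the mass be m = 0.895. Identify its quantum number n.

For an infinite well E_n = n²π²ℏ²/(2mL²), so n = (L/πℏ)√(2mE).
n = (5.23/π) × √(2 × 0.895 × 3.23) = 4.003 → n = 4.

n = 4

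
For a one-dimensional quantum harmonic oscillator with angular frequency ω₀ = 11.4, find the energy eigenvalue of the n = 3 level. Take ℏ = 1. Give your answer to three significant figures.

The oscillator eigenvalues are E_n = ℏω₀(n + ½), so E_3 = 11.4 × 3.5 = 39.90.

E = 39.9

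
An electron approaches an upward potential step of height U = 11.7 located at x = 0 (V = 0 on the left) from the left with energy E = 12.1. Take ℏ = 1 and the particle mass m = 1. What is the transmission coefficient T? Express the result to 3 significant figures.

The wavenumbers are k₁ = √(2mE)/ℏ = 4.919 on the left and k₂ = √(2m(E − U))/ℏ = 0.8944 on the right.
Continuity of ψ and ψ′ at the step yields the reflection amplitude r = (k₁ − k₂)/(k₁ + k₂) = 0.6923; thus R = |r|² = 0.4793, T = 0.5207.

T = 0.521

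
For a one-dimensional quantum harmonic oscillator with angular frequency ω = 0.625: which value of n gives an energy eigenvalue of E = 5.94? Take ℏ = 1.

n = 9

Invert E_n = (n + ½)ℏω: n = E/ℏω − ½ = 9.004, so n = 9.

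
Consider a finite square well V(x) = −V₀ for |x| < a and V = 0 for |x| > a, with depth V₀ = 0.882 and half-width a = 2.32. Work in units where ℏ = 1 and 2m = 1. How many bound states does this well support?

N = 2

Define the well-strength parameter z₀ = (a/ℏ)√(2mV₀) = 2.32 × √(2·0.5·0.882) = 2.179.
The even/odd transcendental equations gain one root per π/2 in z₀, giving N = 1 + ⌊2z₀/π⌋ = 1 + ⌊1.387⌋ = 2.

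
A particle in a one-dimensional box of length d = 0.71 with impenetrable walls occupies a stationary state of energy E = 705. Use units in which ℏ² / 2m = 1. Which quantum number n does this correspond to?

n = 6

From E_n = n²π²ℏ²/(2md²) invert to n = √(2md²E)/(πℏ).
n = (0.71/π) × √(2 × 0.5 × 705) = 6.001 → n = 6.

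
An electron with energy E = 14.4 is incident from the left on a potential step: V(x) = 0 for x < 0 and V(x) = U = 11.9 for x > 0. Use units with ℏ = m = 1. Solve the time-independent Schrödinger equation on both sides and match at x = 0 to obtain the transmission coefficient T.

On each side the TISE gives plane waves with k = √(2m(E − V))/ℏ: k₁ = √(2·1·14.4) = 5.367, k₂ = √(2·1·2.5) = 2.236.
Matching ψ and ψ′ at x = 0 gives r = (k₁ − k₂)/(k₁ + k₂), so R = r² = 0.1696 and T = 1 − R = 0.8304.

T = 0.830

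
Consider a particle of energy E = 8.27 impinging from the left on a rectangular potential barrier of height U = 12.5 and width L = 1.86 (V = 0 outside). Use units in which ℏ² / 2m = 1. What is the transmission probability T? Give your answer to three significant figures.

E < U: inside the barrier ψ ∝ e^{±κx} with κ = √(2m(U − E))/ℏ = 2.057.
κL = 3.825, sinh(κL) = 22.92.
The exact tunnelling result is T⁻¹ = 1 + U² sinh²(κL) / [4E(U − E)] = 587.4, so T = 0.00170.

T = 0.00170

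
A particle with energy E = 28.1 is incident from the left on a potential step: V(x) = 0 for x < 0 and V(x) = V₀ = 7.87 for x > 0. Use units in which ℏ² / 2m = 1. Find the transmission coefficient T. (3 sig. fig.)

T = 0.993

On each side the TISE gives plane waves with k = √(2m(E − V))/ℏ: k₁ = √(2·½·28.1) = 5.301, k₂ = √(2·½·20.23) = 4.498.
Continuity of ψ and ψ′ at the step yields the reflection amplitude r = (k₁ − k₂)/(k₁ + k₂) = 0.08197; thus R = |r|² = 0.006718, T = 0.9933.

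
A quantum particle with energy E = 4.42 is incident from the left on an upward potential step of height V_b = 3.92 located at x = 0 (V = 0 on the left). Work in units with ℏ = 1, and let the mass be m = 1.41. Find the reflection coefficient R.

On each side the TISE gives plane waves with k = √(2m(E − V))/ℏ: k₁ = √(2·1.41·4.42) = 3.530, k₂ = √(2·1.41·0.5) = 1.187.
Continuity of ψ and ψ′ at the step yields the reflection amplitude r = (k₁ − k₂)/(k₁ + k₂) = 0.4966; thus R = |r|² = 0.2466, T = 0.7534.

R = 0.247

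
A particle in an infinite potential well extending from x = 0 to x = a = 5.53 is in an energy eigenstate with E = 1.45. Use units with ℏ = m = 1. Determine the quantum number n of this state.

From E_n = n²π²ℏ²/(2ma²) invert to n = √(2ma²E)/(πℏ).
n = (5.53/π) × √(2 × 1 × 1.45) = 2.998 → n = 3.

n = 3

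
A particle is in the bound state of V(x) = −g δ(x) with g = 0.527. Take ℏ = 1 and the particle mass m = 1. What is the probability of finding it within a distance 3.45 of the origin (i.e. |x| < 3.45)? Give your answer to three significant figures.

The normalised bound state is ψ = √κ e^{−κ|x|} with κ = mg/ℏ² = 0.5270.
P(|x| < d) = ∫_{−d}^{d} κ e^{−2κ|x|} dx = 1 − e^{−2κd} = 1 − e^{−3.636} = 0.9737.

P = 0.974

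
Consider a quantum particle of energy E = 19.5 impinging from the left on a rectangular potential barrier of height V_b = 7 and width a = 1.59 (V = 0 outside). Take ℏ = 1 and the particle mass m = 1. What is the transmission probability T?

E > V_b: inside the barrier k₂ = √(2m(E − V_b))/ℏ = 5.000, k₂a = 7.950.
T = [1 + V_b² sin²(k₂a) / (4E(E − V_b))]⁻¹ = 1/1.050 = 0.953.

T = 0.953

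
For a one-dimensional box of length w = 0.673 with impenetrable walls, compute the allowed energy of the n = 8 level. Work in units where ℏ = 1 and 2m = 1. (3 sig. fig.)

Requiring ψ(0) = ψ(w) = 0 quantises k = nπ/w, hence E_n = ℏ²k²/2m = n²π²ℏ²/(2mw²).
E_8 = 8² × π² / (2 × 0.5 × 0.673²) = 1395.

E = 1390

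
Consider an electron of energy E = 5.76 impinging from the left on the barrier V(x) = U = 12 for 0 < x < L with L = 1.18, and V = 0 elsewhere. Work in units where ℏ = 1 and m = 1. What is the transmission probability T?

E < U: inside the barrier ψ ∝ e^{±κx} with κ = √(2m(U − E))/ℏ = 3.533.
κL = 4.169, sinh(κL) = 32.30.
The exact tunnelling result is T⁻¹ = 1 + U² sinh²(κL) / [4E(U − E)] = 1046, so T = 0.000956.

T = 0.000956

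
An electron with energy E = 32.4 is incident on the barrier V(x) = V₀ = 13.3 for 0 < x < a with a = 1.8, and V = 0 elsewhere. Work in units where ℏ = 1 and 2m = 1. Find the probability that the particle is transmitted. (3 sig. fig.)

E > V₀: inside the barrier k₂ = √(2m(E − V₀))/ℏ = 4.370, k₂a = 7.867.
T = [1 + V₀² sin²(k₂a) / (4E(E − V₀))]⁻¹ = 1/1.071 = 0.933.

T = 0.933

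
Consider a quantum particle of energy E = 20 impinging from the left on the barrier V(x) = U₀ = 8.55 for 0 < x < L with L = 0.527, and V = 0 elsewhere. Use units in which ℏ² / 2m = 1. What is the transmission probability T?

T = 0.929

E > U₀: inside the barrier k₂ = √(2m(E − U₀))/ℏ = 3.384, k₂L = 1.783.
T = [1 + U₀² sin²(k₂L) / (4E(E − U₀))]⁻¹ = 1/1.076 = 0.929.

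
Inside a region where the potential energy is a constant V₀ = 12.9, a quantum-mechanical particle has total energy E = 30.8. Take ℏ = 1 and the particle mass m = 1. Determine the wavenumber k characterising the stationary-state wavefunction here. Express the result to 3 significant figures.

k = 5.98

With E > V₀ the solution is oscillatory, ψ ∝ e^{±ikx} with k = √(2m(E − V₀))/ℏ.
k = √(2 × 1 × 17.9) = 5.983.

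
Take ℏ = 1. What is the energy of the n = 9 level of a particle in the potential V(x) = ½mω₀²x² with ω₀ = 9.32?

E = 88.5

Using E_n = (n + ½)ℏω₀: E_9 = 9.5 × 9.32 = 88.54.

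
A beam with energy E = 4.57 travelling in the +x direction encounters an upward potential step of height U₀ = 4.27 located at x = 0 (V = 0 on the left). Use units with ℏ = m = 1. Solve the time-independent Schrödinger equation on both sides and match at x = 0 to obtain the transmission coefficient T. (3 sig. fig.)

T = 0.649

On each side the TISE gives plane waves with k = √(2m(E − V))/ℏ: k₁ = √(2·1·4.57) = 3.023, k₂ = √(2·1·0.3) = 0.7746.
Continuity of ψ and ψ′ at the step yields the reflection amplitude r = (k₁ − k₂)/(k₁ + k₂) = 0.5921; thus R = |r|² = 0.3506, T = 0.6494.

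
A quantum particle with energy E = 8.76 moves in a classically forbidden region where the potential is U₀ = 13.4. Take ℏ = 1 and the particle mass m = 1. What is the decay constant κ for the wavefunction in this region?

Since E < U₀ the TISE in this region is ψ'' = κ²ψ with κ = √(2m(U₀ − E))/ℏ.
κ = √(2 × 1 × 4.64) = 3.046.

κ = 3.05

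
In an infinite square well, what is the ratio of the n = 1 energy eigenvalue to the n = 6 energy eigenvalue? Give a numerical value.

Since E_n ∝ n², the ratio is (1/6)² = 0.0277778.

0.0277778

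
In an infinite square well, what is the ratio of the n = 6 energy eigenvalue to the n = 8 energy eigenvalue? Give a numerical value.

Since E_n ∝ n², the ratio is (6/8)² = 0.5625.

0.5625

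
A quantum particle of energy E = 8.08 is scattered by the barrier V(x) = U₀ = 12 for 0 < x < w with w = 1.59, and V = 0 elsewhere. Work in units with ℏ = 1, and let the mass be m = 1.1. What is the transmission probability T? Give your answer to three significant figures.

T = 0.000310

E < U₀: inside the barrier ψ ∝ e^{±κx} with κ = √(2m(U₀ − E))/ℏ = 2.937.
κw = 4.669, sinh(κw) = 53.31.
The exact tunnelling result is T⁻¹ = 1 + U₀² sinh²(κw) / [4E(U₀ − E)] = 3231, so T = 0.000310.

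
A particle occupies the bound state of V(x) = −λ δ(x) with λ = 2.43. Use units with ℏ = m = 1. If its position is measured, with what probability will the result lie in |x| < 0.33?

P = 0.799

The normalised bound state is ψ = √κ e^{−κ|x|} with κ = mλ/ℏ² = 2.430.
P(|x| < d) = ∫_{−d}^{d} κ e^{−2κ|x|} dx = 1 − e^{−2κd} = 1 − e^{−1.604} = 0.7989.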